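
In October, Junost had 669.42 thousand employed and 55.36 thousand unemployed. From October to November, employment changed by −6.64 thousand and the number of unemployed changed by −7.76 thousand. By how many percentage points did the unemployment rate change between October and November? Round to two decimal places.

October: labor force = 669.42 + 55.36 = 724.78; u = 55.36/724.78 = 7.64%.
November: labor force = 662.78 + 47.60 = 710.38; u = 47.60/710.38 = 6.70%.
Change = 6.70% − 7.64% = −0.94 pp.

The unemployment rate changed by −0.94 percentage points.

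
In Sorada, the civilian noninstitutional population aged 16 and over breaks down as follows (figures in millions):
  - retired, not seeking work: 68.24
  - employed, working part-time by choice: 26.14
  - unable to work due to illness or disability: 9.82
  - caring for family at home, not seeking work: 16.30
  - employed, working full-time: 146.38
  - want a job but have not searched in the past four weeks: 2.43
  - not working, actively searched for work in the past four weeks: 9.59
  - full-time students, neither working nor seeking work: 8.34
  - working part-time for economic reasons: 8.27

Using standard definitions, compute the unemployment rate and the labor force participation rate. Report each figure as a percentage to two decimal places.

Unemployment rate ≈ 5.04%; labor force participation rate ≈ 64.42%.

Employed = 26.14 + 146.38 + 8.27 = 180.79 million (anyone who worked, including part-time for economic reasons, counts as employed).
Unemployed = 9.59 million.
Labor force = 180.79 + 9.59 = 190.38 million.
Not in labor force = 68.24 + 9.82 + 16.30 + 2.43 + 8.34 = 105.13 million (those not working and not actively searching are outside the labor force — including those who want a job but have given up searching).
Civilian working-age population = 190.38 + 105.13 = 295.51 million.
Unemployment rate = 9.59 / 190.38 = 5.04%.
Labor force participation rate = 190.38 / 295.51 = 64.42%.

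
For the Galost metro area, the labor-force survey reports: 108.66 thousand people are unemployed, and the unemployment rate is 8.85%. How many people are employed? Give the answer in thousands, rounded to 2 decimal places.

About 1,119.14 thousand are employed.

Labor force = U / u = 108.66 / 0.0885 ≈ 1,227.80 thousand.
Employed = labor force − unemployed = 1,227.80 − 108.66 = 1,119.14 thousand.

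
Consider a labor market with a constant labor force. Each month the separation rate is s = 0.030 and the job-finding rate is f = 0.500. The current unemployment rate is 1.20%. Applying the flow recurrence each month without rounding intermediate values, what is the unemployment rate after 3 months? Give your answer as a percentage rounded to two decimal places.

Unemployment rate after three months ≈ 5.20%.

With a fixed labor force, u_{t+1} = u_t + s·(1−u_t) − f·u_t = u_t·(1−s−f) + s.
Here 1−s−f = 0.470 and s = 0.030.
u_1 = 0.012000 × 0.470 + 0.030 = 0.035640.
u_2 = 0.035640 × 0.470 + 0.030 = 0.046751.
u_3 = 0.046751 × 0.470 + 0.030 = 0.051973.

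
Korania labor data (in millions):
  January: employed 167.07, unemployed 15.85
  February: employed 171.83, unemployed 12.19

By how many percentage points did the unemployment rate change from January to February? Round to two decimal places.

The unemployment rate changed by −2.04 percentage points.

January: labor force = 167.07 + 15.85 = 182.92; u = 15.85/182.92 = 8.66%.
February: labor force = 171.83 + 12.19 = 184.02; u = 12.19/184.02 = 6.62%.
Change = 6.62% − 8.66% = −2.04 pp.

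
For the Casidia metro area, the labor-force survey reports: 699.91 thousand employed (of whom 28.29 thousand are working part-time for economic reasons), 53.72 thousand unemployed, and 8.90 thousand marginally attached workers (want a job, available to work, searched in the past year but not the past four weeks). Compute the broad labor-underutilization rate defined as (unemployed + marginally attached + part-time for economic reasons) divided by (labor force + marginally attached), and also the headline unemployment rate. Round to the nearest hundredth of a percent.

Labor force = 699.91 + 53.72 = 753.63 thousand.
Numerator = 53.72 + 8.90 + 28.29 = 90.91 thousand.
Denominator = 753.63 + 8.90 = 762.53 thousand.
Broad rate = 90.91 / 762.53 = 11.92%.
Headline unemployment rate = 53.72 / 753.63 = 7.13%.

Broad underutilization rate ≈ 11.92%; headline unemployment rate ≈ 7.13%.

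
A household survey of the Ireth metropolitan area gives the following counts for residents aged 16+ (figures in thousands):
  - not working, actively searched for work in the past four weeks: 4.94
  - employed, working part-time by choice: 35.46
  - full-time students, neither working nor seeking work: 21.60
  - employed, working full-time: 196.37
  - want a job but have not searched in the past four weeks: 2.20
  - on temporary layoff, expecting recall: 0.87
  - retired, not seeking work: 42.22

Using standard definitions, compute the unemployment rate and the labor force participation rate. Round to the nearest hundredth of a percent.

Unemployment rate ≈ 2.44%; labor force participation rate ≈ 78.26%.

Employed = 35.46 + 196.37 = 231.83 thousand.
Unemployed = 4.94 + 0.87 = 5.81 thousand (jobless and actively searching, or on temporary layoff).
Labor force = 231.83 + 5.81 = 237.64 thousand.
Not in labor force = 21.60 + 2.20 + 42.22 = 66.02 thousand (those not working and not actively searching are outside the labor force — including those who want a job but have given up searching).
Civilian working-age population = 237.64 + 66.02 = 303.66 thousand.
Unemployment rate = 5.81 / 237.64 = 2.44%.
Labor force participation rate = 237.64 / 303.66 = 78.26%.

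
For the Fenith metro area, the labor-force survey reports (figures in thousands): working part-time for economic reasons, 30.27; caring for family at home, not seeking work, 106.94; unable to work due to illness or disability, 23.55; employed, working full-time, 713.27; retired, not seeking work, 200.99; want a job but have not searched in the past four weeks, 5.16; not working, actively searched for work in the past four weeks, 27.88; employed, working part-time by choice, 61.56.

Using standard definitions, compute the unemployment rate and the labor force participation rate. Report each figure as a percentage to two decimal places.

Employed = 30.27 + 713.27 + 61.56 = 805.10 thousand (anyone who worked, including part-time for economic reasons, counts as employed).
Unemployed = 27.88 thousand.
Labor force = 805.10 + 27.88 = 832.98 thousand.
Not in labor force = 106.94 + 23.55 + 200.99 + 5.16 = 336.64 thousand (those not working and not actively searching are outside the labor force — including those who want a job but have given up searching).
Civilian working-age population = 832.98 + 336.64 = 1,169.62 thousand.
Unemployment rate = 27.88 / 832.98 = 3.35%.
Labor force participation rate = 832.98 / 1,169.62 = 71.22%.

Unemployment rate ≈ 3.35%; labor force participation rate ≈ 71.22%.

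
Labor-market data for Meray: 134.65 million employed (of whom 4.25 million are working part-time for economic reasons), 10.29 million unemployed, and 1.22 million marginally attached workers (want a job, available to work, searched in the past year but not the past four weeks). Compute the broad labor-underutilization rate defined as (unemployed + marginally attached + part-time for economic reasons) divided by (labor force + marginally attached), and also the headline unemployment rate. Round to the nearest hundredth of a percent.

Labor force = 134.65 + 10.29 = 144.94 million.
Numerator = 10.29 + 1.22 + 4.25 = 15.76 million.
Denominator = 144.94 + 1.22 = 146.16 million.
Broad rate = 15.76 / 146.16 = 10.78%.
Headline unemployment rate = 10.29 / 144.94 = 7.10%.

Broad underutilization rate ≈ 10.78%; headline unemployment rate ≈ 7.10%.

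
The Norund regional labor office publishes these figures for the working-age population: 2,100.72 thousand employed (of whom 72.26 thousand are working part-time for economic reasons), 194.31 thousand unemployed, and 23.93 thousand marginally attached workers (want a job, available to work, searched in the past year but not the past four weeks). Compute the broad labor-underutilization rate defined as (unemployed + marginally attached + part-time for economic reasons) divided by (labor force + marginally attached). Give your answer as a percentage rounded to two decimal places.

Broad underutilization rate ≈ 12.53%.

Labor force = 2,100.72 + 194.31 = 2,295.03 thousand.
Numerator = 194.31 + 23.93 + 72.26 = 290.50 thousand.
Denominator = 2,295.03 + 23.93 = 2,318.96 thousand.
Broad rate = 290.50 / 2,318.96 = 12.53%.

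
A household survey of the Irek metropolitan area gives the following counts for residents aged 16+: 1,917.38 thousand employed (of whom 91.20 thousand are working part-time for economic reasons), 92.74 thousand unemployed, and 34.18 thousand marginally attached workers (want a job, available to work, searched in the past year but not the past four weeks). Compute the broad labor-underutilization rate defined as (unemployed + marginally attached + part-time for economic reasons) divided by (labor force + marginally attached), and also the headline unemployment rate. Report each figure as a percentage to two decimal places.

Broad underutilization rate ≈ 10.67%; headline unemployment rate ≈ 4.61%.

Labor force = 1,917.38 + 92.74 = 2,010.12 thousand.
Numerator = 92.74 + 34.18 + 91.20 = 218.12 thousand.
Denominator = 2,010.12 + 34.18 = 2,044.30 thousand.
Broad rate = 218.12 / 2,044.30 = 10.67%.
Headline unemployment rate = 92.74 / 2,010.12 = 4.61%.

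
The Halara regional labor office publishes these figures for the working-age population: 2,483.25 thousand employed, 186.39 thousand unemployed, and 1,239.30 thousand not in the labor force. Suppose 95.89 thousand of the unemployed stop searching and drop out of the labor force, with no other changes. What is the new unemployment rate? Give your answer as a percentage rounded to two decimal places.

Initially, labor force = 2,483.25 + 186.39 = 2,669.64 thousand, so u = 186.39/2,669.64 = 6.98%.
After the change, unemployed and labor force both fall by 95.89 → E = 2,483.25, U = 90.50, labor force = 2,573.75 thousand.
New unemployment rate = 90.50 / 2,573.75 = 3.52%.

New unemployment rate ≈ 3.52%.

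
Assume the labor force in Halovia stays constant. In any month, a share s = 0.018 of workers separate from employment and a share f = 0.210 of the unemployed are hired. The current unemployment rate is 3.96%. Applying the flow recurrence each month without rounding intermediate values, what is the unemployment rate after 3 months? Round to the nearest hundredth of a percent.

With a fixed labor force, u_{t+1} = u_t + s·(1−u_t) − f·u_t = u_t·(1−s−f) + s.
Here 1−s−f = 0.772 and s = 0.018.
u_1 = 0.039600 × 0.772 + 0.018 = 0.048571.
u_2 = 0.048571 × 0.772 + 0.018 = 0.055497.
u_3 = 0.055497 × 0.772 + 0.018 = 0.060844.

Unemployment rate after three months ≈ 6.08%.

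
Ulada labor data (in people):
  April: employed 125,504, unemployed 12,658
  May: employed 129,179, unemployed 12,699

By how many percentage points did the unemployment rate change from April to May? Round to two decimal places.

April: labor force = 125,504 + 12,658 = 138,162; u = 12,658/138,162 = 9.16%.
May: labor force = 129,179 + 12,699 = 141,878; u = 12,699/141,878 = 8.95%.
Change = 8.95% − 9.16% = −0.21 pp.

The unemployment rate changed by −0.21 percentage points.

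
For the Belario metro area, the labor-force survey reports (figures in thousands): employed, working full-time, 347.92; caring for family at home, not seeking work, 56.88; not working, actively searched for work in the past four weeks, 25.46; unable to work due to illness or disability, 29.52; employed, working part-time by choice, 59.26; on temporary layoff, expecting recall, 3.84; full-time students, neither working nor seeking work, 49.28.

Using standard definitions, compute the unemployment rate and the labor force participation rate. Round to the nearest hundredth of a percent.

Unemployment rate ≈ 6.71%; labor force participation rate ≈ 76.29%.

Employed = 347.92 + 59.26 = 407.18 thousand.
Unemployed = 25.46 + 3.84 = 29.30 thousand (jobless and actively searching, or on temporary layoff).
Labor force = 407.18 + 29.30 = 436.48 thousand.
Not in labor force = 56.88 + 29.52 + 49.28 = 135.68 thousand (those not working and not actively searching are outside the labor force).
Civilian working-age population = 436.48 + 135.68 = 572.16 thousand.
Unemployment rate = 29.30 / 436.48 = 6.71%.
Labor force participation rate = 436.48 / 572.16 = 76.29%.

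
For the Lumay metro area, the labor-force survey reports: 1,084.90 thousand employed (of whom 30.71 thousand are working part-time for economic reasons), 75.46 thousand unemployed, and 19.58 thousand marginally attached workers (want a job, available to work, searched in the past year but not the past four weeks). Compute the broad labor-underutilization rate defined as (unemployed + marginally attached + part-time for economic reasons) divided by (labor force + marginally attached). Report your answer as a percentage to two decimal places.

Broad underutilization rate ≈ 10.66%.

Labor force = 1,084.90 + 75.46 = 1,160.36 thousand.
Numerator = 75.46 + 19.58 + 30.71 = 125.75 thousand.
Denominator = 1,160.36 + 19.58 = 1,179.94 thousand.
Broad rate = 125.75 / 1,179.94 = 10.66%.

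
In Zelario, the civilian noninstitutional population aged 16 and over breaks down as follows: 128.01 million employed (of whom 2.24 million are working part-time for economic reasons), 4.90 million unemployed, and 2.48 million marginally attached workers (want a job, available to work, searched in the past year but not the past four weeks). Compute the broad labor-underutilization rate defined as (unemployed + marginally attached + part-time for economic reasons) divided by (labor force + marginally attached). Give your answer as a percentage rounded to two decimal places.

Broad underutilization rate ≈ 7.11%.

Labor force = 128.01 + 4.90 = 132.91 million.
Numerator = 4.90 + 2.48 + 2.24 = 9.62 million.
Denominator = 132.91 + 2.48 = 135.39 million.
Broad rate = 9.62 / 135.39 = 7.11%.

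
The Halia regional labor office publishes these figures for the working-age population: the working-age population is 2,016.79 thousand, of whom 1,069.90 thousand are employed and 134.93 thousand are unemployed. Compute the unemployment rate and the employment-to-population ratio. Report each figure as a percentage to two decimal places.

Unemployment rate ≈ 11.20%; employment-population ratio ≈ 53.05%.

Labor force = employed + unemployed = 1,069.90 + 134.93 = 1,204.83 thousand.
Unemployment rate = 134.93 / 1,204.83 = 11.20%.
Employment-population ratio = 1,069.90 / 2,016.79 = 53.05%.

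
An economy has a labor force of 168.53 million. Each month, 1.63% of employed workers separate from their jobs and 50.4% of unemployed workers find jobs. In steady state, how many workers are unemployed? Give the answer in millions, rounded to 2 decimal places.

About 5.28 million are unemployed in steady state.

Steady-state unemployment rate u* = s/(s+f) = 1.63/(1.63+50.4) = 0.031328.
Unemployed = u* × labor force = 0.031328 × 168.53 ≈ 5.28 million.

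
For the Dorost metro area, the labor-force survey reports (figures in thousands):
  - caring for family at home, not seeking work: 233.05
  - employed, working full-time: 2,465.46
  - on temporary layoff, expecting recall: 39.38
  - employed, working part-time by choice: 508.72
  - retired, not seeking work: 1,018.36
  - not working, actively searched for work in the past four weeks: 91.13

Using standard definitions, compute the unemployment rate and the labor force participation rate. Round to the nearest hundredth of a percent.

Employed = 2,465.46 + 508.72 = 2,974.18 thousand.
Unemployed = 39.38 + 91.13 = 130.51 thousand (jobless and actively searching, or on temporary layoff).
Labor force = 2,974.18 + 130.51 = 3,104.69 thousand.
Not in labor force = 233.05 + 1,018.36 = 1,251.41 thousand (those not working and not actively searching are outside the labor force).
Civilian working-age population = 3,104.69 + 1,251.41 = 4,356.10 thousand.
Unemployment rate = 130.51 / 3,104.69 = 4.20%.
Labor force participation rate = 3,104.69 / 4,356.10 = 71.27%.

Unemployment rate ≈ 4.20%; labor force participation rate ≈ 71.27%.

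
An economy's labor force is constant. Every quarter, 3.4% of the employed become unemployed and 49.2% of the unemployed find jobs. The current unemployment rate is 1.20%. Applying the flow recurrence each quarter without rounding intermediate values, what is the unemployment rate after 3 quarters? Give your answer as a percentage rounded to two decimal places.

With a fixed labor force, u_{t+1} = u_t + s·(1−u_t) − f·u_t = u_t·(1−s−f) + s.
Here 1−s−f = 0.474 and s = 0.034.
u_1 = 0.012000 × 0.474 + 0.034 = 0.039688.
u_2 = 0.039688 × 0.474 + 0.034 = 0.052812.
u_3 = 0.052812 × 0.474 + 0.034 = 0.059033.

Unemployment rate after three quarters ≈ 5.90%.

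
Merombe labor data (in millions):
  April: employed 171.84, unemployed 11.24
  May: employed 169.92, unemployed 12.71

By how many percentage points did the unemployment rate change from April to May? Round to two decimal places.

April: labor force = 171.84 + 11.24 = 183.08; u = 11.24/183.08 = 6.14%.
May: labor force = 169.92 + 12.71 = 182.63; u = 12.71/182.63 = 6.96%.
Change = 6.96% − 6.14% = +0.82 pp.

The unemployment rate changed by +0.82 percentage points.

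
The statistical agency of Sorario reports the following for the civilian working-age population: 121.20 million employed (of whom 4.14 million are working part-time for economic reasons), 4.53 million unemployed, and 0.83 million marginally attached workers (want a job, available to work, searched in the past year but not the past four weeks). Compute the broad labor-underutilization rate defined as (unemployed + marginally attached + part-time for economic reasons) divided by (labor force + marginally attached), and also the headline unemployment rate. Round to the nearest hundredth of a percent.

Labor force = 121.20 + 4.53 = 125.73 million.
Numerator = 4.53 + 0.83 + 4.14 = 9.50 million.
Denominator = 125.73 + 0.83 = 126.56 million.
Broad rate = 9.50 / 126.56 = 7.51%.
Headline unemployment rate = 4.53 / 125.73 = 3.60%.

Broad underutilization rate ≈ 7.51%; headline unemployment rate ≈ 3.60%.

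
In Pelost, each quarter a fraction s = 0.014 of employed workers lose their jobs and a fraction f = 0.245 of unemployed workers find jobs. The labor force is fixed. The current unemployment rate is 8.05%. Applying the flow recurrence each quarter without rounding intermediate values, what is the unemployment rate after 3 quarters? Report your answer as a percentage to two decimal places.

With a fixed labor force, u_{t+1} = u_t + s·(1−u_t) − f·u_t = u_t·(1−s−f) + s.
Here 1−s−f = 0.741 and s = 0.014.
u_1 = 0.080500 × 0.741 + 0.014 = 0.073651.
u_2 = 0.073651 × 0.741 + 0.014 = 0.068575.
u_3 = 0.068575 × 0.741 + 0.014 = 0.064814.

Unemployment rate after three quarters ≈ 6.48%.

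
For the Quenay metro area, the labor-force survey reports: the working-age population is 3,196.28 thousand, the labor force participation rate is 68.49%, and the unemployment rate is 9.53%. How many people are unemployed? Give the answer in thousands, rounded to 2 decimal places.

About 208.62 thousand are unemployed.

Labor force = 0.6849 × 3,196.28 = 2,189.13 thousand.
Unemployed = 0.0953 × 2,189.13 ≈ 208.62 thousand.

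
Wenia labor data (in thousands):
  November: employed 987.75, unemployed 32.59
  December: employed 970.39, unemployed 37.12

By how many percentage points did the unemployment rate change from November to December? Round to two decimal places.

November: labor force = 987.75 + 32.59 = 1,020.34; u = 32.59/1,020.34 = 3.19%.
December: labor force = 970.39 + 37.12 = 1,007.51; u = 37.12/1,007.51 = 3.68%.
Change = 3.68% − 3.19% = +0.49 pp.

The unemployment rate changed by +0.49 percentage points.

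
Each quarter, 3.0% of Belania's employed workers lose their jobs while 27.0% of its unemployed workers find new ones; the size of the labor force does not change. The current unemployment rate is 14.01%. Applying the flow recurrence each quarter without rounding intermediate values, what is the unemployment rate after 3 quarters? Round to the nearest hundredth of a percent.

With a fixed labor force, u_{t+1} = u_t + s·(1−u_t) − f·u_t = u_t·(1−s−f) + s.
Here 1−s−f = 0.700 and s = 0.030.
u_1 = 0.140100 × 0.700 + 0.030 = 0.128070.
u_2 = 0.128070 × 0.700 + 0.030 = 0.119649.
u_3 = 0.119649 × 0.700 + 0.030 = 0.113754.

Unemployment rate after three quarters ≈ 11.38%.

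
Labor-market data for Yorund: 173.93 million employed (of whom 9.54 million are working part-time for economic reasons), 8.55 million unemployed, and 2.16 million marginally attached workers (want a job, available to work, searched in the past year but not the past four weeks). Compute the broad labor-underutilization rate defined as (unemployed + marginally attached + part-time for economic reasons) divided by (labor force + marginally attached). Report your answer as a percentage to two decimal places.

Labor force = 173.93 + 8.55 = 182.48 million.
Numerator = 8.55 + 2.16 + 9.54 = 20.25 million.
Denominator = 182.48 + 2.16 = 184.64 million.
Broad rate = 20.25 / 184.64 = 10.97%.

Broad underutilization rate ≈ 10.97%.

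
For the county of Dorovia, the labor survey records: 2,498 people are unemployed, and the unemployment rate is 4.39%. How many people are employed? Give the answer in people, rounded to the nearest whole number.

About 54,404 are employed.

Labor force = U / u = 2,498 / 0.0439 ≈ 56,902.
Employed = labor force − unemployed = 56,902 − 2,498 = 54,404.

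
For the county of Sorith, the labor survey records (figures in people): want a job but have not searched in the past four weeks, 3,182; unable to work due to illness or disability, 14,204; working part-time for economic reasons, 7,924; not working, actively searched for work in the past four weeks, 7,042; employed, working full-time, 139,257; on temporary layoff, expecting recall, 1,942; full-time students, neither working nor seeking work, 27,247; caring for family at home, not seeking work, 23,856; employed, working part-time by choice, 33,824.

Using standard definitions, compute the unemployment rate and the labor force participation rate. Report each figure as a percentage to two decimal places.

Employed = 7,924 + 139,257 + 33,824 = 181,005 (anyone who worked, including part-time for economic reasons, counts as employed).
Unemployed = 7,042 + 1,942 = 8,984 (jobless and actively searching, or on temporary layoff).
Labor force = 181,005 + 8,984 = 189,989.
Not in labor force = 3,182 + 14,204 + 27,247 + 23,856 = 68,489 (those not working and not actively searching are outside the labor force — including those who want a job but have given up searching).
Civilian working-age population = 189,989 + 68,489 = 258,478.
Unemployment rate = 8,984 / 189,989 = 4.73%.
Labor force participation rate = 189,989 / 258,478 = 73.50%.

Unemployment rate ≈ 4.73%; labor force participation rate ≈ 73.50%.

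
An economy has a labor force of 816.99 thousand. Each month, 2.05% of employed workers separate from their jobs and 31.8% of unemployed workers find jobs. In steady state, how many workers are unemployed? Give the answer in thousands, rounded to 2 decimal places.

Steady-state unemployment rate u* = s/(s+f) = 2.05/(2.05+31.8) = 0.060561.
Unemployed = u* × labor force = 0.060561 × 816.99 ≈ 49.48 thousand.

About 49.48 thousand are unemployed in steady state.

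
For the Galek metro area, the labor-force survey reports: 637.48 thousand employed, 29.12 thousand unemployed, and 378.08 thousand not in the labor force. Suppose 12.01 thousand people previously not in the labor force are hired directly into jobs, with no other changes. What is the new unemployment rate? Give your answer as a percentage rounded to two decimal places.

New unemployment rate ≈ 4.29%.

Initially, labor force = 637.48 + 29.12 = 666.60 thousand, so u = 29.12/666.60 = 4.37%.
After the change, employed and labor force both rise by 12.01; unemployed unchanged → E = 649.49, U = 29.12, labor force = 678.61 thousand.
New unemployment rate = 29.12 / 678.61 = 4.29%.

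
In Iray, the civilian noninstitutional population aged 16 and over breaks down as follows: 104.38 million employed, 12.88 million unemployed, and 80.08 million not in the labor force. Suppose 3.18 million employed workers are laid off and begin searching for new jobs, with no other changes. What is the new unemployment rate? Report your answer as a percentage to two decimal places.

New unemployment rate ≈ 13.70%.

Initially, labor force = 104.38 + 12.88 = 117.26 million, so u = 12.88/117.26 = 10.98%.
After the change, employed falls and unemployed rises by 3.18; labor force unchanged → E = 101.20, U = 16.06, labor force = 117.26 million.
New unemployment rate = 16.06 / 117.26 = 13.70%.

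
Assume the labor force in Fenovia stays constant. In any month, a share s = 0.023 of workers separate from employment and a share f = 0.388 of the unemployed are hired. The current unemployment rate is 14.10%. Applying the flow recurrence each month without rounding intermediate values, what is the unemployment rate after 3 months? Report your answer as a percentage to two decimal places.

Unemployment rate after three months ≈ 7.33%.

With a fixed labor force, u_{t+1} = u_t + s·(1−u_t) − f·u_t = u_t·(1−s−f) + s.
Here 1−s−f = 0.589 and s = 0.023.
u_1 = 0.141000 × 0.589 + 0.023 = 0.106049.
u_2 = 0.106049 × 0.589 + 0.023 = 0.085463.
u_3 = 0.085463 × 0.589 + 0.023 = 0.073338.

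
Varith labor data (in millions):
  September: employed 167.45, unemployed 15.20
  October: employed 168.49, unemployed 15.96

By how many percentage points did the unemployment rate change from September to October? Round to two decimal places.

The unemployment rate changed by +0.33 percentage points.

September: labor force = 167.45 + 15.20 = 182.65; u = 15.20/182.65 = 8.32%.
October: labor force = 168.49 + 15.96 = 184.45; u = 15.96/184.45 = 8.65%.
Change = 8.65% − 8.32% = +0.33 pp.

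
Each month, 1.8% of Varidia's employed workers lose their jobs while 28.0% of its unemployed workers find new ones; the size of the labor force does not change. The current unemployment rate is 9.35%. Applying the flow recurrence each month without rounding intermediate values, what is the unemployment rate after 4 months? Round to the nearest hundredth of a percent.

With a fixed labor force, u_{t+1} = u_t + s·(1−u_t) − f·u_t = u_t·(1−s−f) + s.
Here 1−s−f = 0.702 and s = 0.018.
u_1 = 0.093500 × 0.702 + 0.018 = 0.083637.
u_2 = 0.083637 × 0.702 + 0.018 = 0.076713.
u_3 = 0.076713 × 0.702 + 0.018 = 0.071853.
u_4 = 0.071853 × 0.702 + 0.018 = 0.068441.

Unemployment rate after four months ≈ 6.84%.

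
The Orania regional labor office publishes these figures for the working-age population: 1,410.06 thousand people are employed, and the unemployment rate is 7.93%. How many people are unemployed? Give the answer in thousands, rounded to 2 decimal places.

Let U be the number unemployed. The labor force is E + U, and U/(E+U) = 0.0793.
So U = 0.0793 × 1,410.06 / (1 − 0.0793) = 111.8178 / 0.9207 ≈ 121.45 thousand.

About 121.45 thousand are unemployed.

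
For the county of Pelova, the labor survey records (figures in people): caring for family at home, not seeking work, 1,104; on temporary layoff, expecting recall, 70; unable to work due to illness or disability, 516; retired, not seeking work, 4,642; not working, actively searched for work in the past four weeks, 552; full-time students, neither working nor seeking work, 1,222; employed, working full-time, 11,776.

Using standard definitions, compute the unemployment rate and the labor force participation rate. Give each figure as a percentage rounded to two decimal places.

Employed = 11,776.
Unemployed = 70 + 552 = 622 (jobless and actively searching, or on temporary layoff).
Labor force = 11,776 + 622 = 12,398.
Not in labor force = 1,104 + 516 + 4,642 + 1,222 = 7,484 (those not working and not actively searching are outside the labor force).
Civilian working-age population = 12,398 + 7,484 = 19,882.
Unemployment rate = 622 / 12,398 = 5.02%.
Labor force participation rate = 12,398 / 19,882 = 62.36%.

Unemployment rate ≈ 5.02%; labor force participation rate ≈ 62.36%.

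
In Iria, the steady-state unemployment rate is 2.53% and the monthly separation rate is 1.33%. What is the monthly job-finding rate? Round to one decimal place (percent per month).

Job-finding rate ≈ 51.2% per month.

From u* = s/(s+f): f = s·(1−u)/u.
f = 1.33 × (1 − 0.0253) / 0.0253 = 1.2964 / 0.0253 ≈ 51.2% per month.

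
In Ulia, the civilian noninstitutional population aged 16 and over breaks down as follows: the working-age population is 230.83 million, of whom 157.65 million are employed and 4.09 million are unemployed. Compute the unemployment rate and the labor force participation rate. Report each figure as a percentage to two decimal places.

Unemployment rate ≈ 2.53%; labor force participation rate ≈ 70.07%.

Labor force = employed + unemployed = 157.65 + 4.09 = 161.74 million.
Unemployment rate = 4.09 / 161.74 = 2.53%.
Labor force participation rate = 161.74 / 230.83 = 70.07%.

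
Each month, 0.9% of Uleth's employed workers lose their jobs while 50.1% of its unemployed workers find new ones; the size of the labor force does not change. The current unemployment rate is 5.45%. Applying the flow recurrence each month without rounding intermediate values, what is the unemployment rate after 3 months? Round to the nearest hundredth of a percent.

Unemployment rate after three months ≈ 2.20%.

With a fixed labor force, u_{t+1} = u_t + s·(1−u_t) − f·u_t = u_t·(1−s−f) + s.
Here 1−s−f = 0.490 and s = 0.009.
u_1 = 0.054500 × 0.490 + 0.009 = 0.035705.
u_2 = 0.035705 × 0.490 + 0.009 = 0.026495.
u_3 = 0.026495 × 0.490 + 0.009 = 0.021983.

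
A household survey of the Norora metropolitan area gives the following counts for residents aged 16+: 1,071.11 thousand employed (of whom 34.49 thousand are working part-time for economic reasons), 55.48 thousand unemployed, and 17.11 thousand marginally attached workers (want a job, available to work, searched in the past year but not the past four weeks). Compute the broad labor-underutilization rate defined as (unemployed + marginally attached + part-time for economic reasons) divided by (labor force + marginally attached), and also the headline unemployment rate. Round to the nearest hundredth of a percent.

Labor force = 1,071.11 + 55.48 = 1,126.59 thousand.
Numerator = 55.48 + 17.11 + 34.49 = 107.08 thousand.
Denominator = 1,126.59 + 17.11 = 1,143.70 thousand.
Broad rate = 107.08 / 1,143.70 = 9.36%.
Headline unemployment rate = 55.48 / 1,126.59 = 4.92%.

Broad underutilization rate ≈ 9.36%; headline unemployment rate ≈ 4.92%.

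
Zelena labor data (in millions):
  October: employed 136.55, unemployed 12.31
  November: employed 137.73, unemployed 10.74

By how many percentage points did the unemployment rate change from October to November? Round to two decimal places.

The unemployment rate changed by −1.04 percentage points.

October: labor force = 136.55 + 12.31 = 148.86; u = 12.31/148.86 = 8.27%.
November: labor force = 137.73 + 10.74 = 148.47; u = 10.74/148.47 = 7.23%.
Change = 7.23% − 8.27% = −1.04 pp.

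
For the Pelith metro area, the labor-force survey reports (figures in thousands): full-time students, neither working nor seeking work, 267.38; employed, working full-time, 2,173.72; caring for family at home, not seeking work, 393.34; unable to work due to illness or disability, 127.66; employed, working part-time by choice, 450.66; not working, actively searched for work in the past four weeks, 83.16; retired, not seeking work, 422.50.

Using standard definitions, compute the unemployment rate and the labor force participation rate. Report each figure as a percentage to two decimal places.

Employed = 2,173.72 + 450.66 = 2,624.38 thousand.
Unemployed = 83.16 thousand.
Labor force = 2,624.38 + 83.16 = 2,707.54 thousand.
Not in labor force = 267.38 + 393.34 + 127.66 + 422.50 = 1,210.88 thousand (those not working and not actively searching are outside the labor force).
Civilian working-age population = 2,707.54 + 1,210.88 = 3,918.42 thousand.
Unemployment rate = 83.16 / 2,707.54 = 3.07%.
Labor force participation rate = 2,707.54 / 3,918.42 = 69.10%.

Unemployment rate ≈ 3.07%; labor force participation rate ≈ 69.10%.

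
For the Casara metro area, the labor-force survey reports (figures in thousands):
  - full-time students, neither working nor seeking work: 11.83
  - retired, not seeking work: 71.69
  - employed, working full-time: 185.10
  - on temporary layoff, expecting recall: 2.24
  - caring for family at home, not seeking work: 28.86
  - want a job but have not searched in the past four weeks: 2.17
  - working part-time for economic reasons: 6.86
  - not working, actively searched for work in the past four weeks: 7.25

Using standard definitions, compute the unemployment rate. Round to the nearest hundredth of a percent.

Unemployment rate ≈ 4.71%.

Employed = 185.10 + 6.86 = 191.96 thousand (anyone who worked, including part-time for economic reasons, counts as employed).
Unemployed = 2.24 + 7.25 = 9.49 thousand (jobless and actively searching, or on temporary layoff).
Labor force = 191.96 + 9.49 = 201.45 thousand.
Unemployment rate = 9.49 / 201.45 = 4.71%.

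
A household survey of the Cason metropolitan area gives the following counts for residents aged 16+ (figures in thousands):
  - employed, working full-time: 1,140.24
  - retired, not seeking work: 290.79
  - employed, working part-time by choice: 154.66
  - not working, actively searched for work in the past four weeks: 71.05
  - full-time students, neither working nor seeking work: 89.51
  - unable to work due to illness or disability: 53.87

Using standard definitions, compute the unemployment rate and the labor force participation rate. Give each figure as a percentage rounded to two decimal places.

Unemployment rate ≈ 5.20%; labor force participation rate ≈ 75.88%.

Employed = 1,140.24 + 154.66 = 1,294.90 thousand.
Unemployed = 71.05 thousand.
Labor force = 1,294.90 + 71.05 = 1,365.95 thousand.
Not in labor force = 290.79 + 89.51 + 53.87 = 434.17 thousand (those not working and not actively searching are outside the labor force).
Civilian working-age population = 1,365.95 + 434.17 = 1,800.12 thousand.
Unemployment rate = 71.05 / 1,365.95 = 5.20%.
Labor force participation rate = 1,365.95 / 1,800.12 = 75.88%.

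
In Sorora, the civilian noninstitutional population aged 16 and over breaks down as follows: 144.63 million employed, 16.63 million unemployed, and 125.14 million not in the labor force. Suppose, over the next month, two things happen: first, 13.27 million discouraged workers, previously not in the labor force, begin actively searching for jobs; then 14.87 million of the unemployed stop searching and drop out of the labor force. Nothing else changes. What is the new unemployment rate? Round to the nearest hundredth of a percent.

Initially, labor force = 144.63 + 16.63 = 161.26 million, so u = 16.63/161.26 = 10.31%.
After the first change, unemployed and labor force both rise by 13.27 → E = 144.63, U = 29.90, labor force = 174.53 million.
After the second change, unemployed and labor force both fall by 14.87 → E = 144.63, U = 15.03, labor force = 159.66 million.
New unemployment rate = 15.03 / 159.66 = 9.41%.

New unemployment rate ≈ 9.41%.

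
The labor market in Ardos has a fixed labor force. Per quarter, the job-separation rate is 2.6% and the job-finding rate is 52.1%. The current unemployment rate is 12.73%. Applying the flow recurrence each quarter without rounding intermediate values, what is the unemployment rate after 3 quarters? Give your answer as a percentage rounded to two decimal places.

Unemployment rate after three quarters ≈ 5.49%.

With a fixed labor force, u_{t+1} = u_t + s·(1−u_t) − f·u_t = u_t·(1−s−f) + s.
Here 1−s−f = 0.453 and s = 0.026.
u_1 = 0.127300 × 0.453 + 0.026 = 0.083667.
u_2 = 0.083667 × 0.453 + 0.026 = 0.063901.
u_3 = 0.063901 × 0.453 + 0.026 = 0.054947.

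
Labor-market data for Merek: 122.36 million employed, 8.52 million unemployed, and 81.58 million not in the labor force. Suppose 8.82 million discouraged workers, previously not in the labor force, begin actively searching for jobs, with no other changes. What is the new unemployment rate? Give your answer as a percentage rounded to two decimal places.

Initially, labor force = 122.36 + 8.52 = 130.88 million, so u = 8.52/130.88 = 6.51%.
After the change, unemployed and labor force both rise by 8.82 → E = 122.36, U = 17.34, labor force = 139.70 million.
New unemployment rate = 17.34 / 139.70 = 12.41%.

New unemployment rate ≈ 12.41%.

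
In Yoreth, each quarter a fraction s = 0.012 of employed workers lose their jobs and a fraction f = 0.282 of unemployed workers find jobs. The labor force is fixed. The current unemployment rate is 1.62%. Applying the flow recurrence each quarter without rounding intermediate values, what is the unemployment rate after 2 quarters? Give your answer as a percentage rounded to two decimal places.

With a fixed labor force, u_{t+1} = u_t + s·(1−u_t) − f·u_t = u_t·(1−s−f) + s.
Here 1−s−f = 0.706 and s = 0.012.
u_1 = 0.016200 × 0.706 + 0.012 = 0.023437.
u_2 = 0.023437 × 0.706 + 0.012 = 0.028547.

Unemployment rate after two quarters ≈ 2.85%.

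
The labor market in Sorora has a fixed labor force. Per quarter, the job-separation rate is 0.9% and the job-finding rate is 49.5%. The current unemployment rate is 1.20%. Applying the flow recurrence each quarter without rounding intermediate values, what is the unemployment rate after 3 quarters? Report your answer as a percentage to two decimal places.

Unemployment rate after three quarters ≈ 1.71%.

With a fixed labor force, u_{t+1} = u_t + s·(1−u_t) − f·u_t = u_t·(1−s−f) + s.
Here 1−s−f = 0.496 and s = 0.009.
u_1 = 0.012000 × 0.496 + 0.009 = 0.014952.
u_2 = 0.014952 × 0.496 + 0.009 = 0.016416.
u_3 = 0.016416 × 0.496 + 0.009 = 0.017142.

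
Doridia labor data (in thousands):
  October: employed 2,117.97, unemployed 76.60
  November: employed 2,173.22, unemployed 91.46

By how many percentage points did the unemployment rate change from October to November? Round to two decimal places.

The unemployment rate changed by +0.55 percentage points.

October: labor force = 2,117.97 + 76.60 = 2,194.57; u = 76.60/2,194.57 = 3.49%.
November: labor force = 2,173.22 + 91.46 = 2,264.68; u = 91.46/2,264.68 = 4.04%.
Change = 4.04% − 3.49% = +0.55 pp.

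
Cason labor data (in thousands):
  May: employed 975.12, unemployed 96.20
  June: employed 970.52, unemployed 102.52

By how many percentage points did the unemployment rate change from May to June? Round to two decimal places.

The unemployment rate changed by +0.57 percentage points.

May: labor force = 975.12 + 96.20 = 1,071.32; u = 96.20/1,071.32 = 8.98%.
June: labor force = 970.52 + 102.52 = 1,073.04; u = 102.52/1,073.04 = 9.55%.
Change = 9.55% − 8.98% = +0.57 pp.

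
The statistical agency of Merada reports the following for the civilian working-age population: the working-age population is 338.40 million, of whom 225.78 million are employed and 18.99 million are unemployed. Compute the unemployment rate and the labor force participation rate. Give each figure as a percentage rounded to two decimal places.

Unemployment rate ≈ 7.76%; labor force participation rate ≈ 72.33%.

Labor force = employed + unemployed = 225.78 + 18.99 = 244.77 million.
Unemployment rate = 18.99 / 244.77 = 7.76%.
Labor force participation rate = 244.77 / 338.40 = 72.33%.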